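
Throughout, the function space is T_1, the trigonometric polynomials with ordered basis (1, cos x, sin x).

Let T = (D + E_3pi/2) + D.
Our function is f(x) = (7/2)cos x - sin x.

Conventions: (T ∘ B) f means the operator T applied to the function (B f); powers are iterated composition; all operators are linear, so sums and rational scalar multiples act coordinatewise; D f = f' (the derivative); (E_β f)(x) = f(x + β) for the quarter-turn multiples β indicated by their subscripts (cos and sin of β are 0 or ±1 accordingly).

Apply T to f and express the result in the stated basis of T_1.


D f = -cos x - (7/2)sin x
E_3pi/2 f = cos x + (7/2)sin x
(D + E_3pi/2) f = 0
D f = -cos x - (7/2)sin x
((D + E_3pi/2) + D) f = -cos x - (7/2)sin x

g(x) = -cos x - (7/2)sin x


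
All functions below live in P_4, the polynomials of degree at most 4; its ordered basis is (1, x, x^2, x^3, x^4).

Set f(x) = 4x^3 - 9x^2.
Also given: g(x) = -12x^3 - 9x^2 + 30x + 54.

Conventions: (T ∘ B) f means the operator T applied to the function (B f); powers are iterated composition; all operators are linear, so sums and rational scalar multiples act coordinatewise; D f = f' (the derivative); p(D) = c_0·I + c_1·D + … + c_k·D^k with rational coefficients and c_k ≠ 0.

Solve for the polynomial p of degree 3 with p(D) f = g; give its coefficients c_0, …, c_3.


p(D) = -3·I − 3·D − D^2 + (3/2)·D^3, i.e. c_0 = -3, c_1 = -3, c_2 = -1, c_3 = 3/2

D^0 f = 4x^3 - 9x^2
D^1 f = 12x^2 - 18x
D^2 f = 24x - 18
D^3 f = 24
matching coefficients of g against c_0 f + c_1 Df + … from the top degree down determines the c_i
solution: c_0 = -3, c_1 = -3, c_2 = -1, c_3 = 3/2


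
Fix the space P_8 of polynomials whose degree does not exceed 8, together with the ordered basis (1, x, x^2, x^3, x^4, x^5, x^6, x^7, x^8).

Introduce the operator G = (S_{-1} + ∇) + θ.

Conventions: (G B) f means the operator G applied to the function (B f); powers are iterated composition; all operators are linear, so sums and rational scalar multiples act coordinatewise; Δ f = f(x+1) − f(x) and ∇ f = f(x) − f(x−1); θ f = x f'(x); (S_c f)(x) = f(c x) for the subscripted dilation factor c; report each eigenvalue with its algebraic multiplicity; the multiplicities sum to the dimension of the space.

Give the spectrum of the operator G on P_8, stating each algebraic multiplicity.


λ = 0 (multiplicity 1), λ = 1 (multiplicity 1), λ = 2 (multiplicity 1), λ = 3 (multiplicity 1), λ = 4 (multiplicity 1), λ = 5 (multiplicity 1), λ = 6 (multiplicity 1), λ = 7 (multiplicity 1), λ = 9 (multiplicity 1)

image of 1: 1
image of x: 1
image of x^2: 3x^2 + 2x - 1
image of x^3: 2x^3 + 3x^2 - 3x + 1
image of x^4: 5x^4 + 4x^3 - 6x^2 + 4x - 1
image of x^5: 4x^5 + 5x^4 - 10x^3 + 10x^2 - 5x + 1
image of x^6: 7x^6 + 6x^5 - 15x^4 + 20x^3 - 15x^2 + 6x - 1
image of x^7: 6x^7 + 7x^6 - 21x^5 + 35x^4 - 35x^3 + 21x^2 - 7x + 1
image of x^8: 9x^8 + 8x^7 - 28x^6 + 56x^5 - 70x^4 + 56x^3 - 28x^2 + 8x - 1
the matrix is upper triangular; its diagonal is (1, 0, 3, 2, 5, 4, 7, 6, 9)
for a triangular matrix the eigenvalues are the diagonal entries, with algebraic multiplicity their repetition count


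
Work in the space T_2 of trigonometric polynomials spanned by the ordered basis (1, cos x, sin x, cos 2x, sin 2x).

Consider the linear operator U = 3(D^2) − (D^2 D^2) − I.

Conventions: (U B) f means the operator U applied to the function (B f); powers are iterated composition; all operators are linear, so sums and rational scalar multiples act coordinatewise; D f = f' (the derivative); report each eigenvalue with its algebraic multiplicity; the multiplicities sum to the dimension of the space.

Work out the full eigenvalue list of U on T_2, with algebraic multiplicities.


image of 1: -1
image of cos x: -5cos x
image of sin x: -5sin x
image of cos 2x: -29cos 2x
image of sin 2x: -29sin 2x
the matrix is diagonal; its diagonal is (-1, -5, -5, -29, -29)
for a triangular matrix the eigenvalues are the diagonal entries, with algebraic multiplicity their repetition count

λ = -29 (multiplicity 2), λ = -5 (multiplicity 2), λ = -1 (multiplicity 1)


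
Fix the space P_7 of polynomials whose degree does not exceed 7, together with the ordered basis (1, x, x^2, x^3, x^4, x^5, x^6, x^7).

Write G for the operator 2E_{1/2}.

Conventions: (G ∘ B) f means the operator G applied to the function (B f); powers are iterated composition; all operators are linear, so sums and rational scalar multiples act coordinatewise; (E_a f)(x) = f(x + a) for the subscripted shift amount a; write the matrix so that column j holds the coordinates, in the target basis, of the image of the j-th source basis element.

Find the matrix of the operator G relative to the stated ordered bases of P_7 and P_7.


the matrix is [[2, 1, 1/2, 1/4, 1/8, 1/16, 1/32, 1/64]; [0, 2, 2, 3/2, 1, 5/8, 3/8, 7/32]; [0, 0, 2, 3, 3, 5/2, 15/8, 21/16]; [0, 0, 0, 2, 4, 5, 5, 35/8]; [0, 0, 0, 0, 2, 5, 15/2, 35/4]; [0, 0, 0, 0, 0, 2, 6, 21/2]; [0, 0, 0, 0, 0, 0, 2, 7]; [0, 0, 0, 0, 0, 0, 0, 2]] (rows listed top to bottom)

image of 1: 2
image of x: 2x + 1
image of x^2: 2x^2 + 2x + 1/2
image of x^3: 2x^3 + 3x^2 + (3/2)x + 1/4
image of x^4: 2x^4 + 4x^3 + 3x^2 + x + 1/8
image of x^5: 2x^5 + 5x^4 + 5x^3 + (5/2)x^2 + (5/8)x + 1/16
image of x^6: 2x^6 + 6x^5 + (15/2)x^4 + 5x^3 + (15/8)x^2 + (3/8)x + 1/32
image of x^7: 2x^7 + 7x^6 + (21/2)x^5 + (35/4)x^4 + (35/8)x^3 + (21/16)x^2 + (7/32)x + 1/64
each image's coordinates form column j of the matrix


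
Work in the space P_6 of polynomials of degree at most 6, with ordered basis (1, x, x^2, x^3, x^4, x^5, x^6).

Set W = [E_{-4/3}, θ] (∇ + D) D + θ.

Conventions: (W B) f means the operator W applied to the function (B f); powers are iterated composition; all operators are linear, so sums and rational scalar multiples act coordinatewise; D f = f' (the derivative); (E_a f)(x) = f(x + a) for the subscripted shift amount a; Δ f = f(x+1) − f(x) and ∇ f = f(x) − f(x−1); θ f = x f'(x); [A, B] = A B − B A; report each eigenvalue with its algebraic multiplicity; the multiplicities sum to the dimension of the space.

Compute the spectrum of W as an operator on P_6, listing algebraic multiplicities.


λ = 0 (multiplicity 1), λ = 1 (multiplicity 1), λ = 2 (multiplicity 1), λ = 3 (multiplicity 1), λ = 4 (multiplicity 1), λ = 5 (multiplicity 1), λ = 6 (multiplicity 1)

image of 1: 0
image of x: x
image of x^2: 2x^2
image of x^3: 3x^3 - 16
image of x^4: 4x^4 - 64x + 304/3
image of x^5: 5x^5 - 160x^2 + (1520/3)x - 3760/9
image of x^6: 6x^6 - 320x^3 + 1520x^2 - (7520/3)x + 38840/27
the matrix is upper triangular; its diagonal is (0, 1, 2, 3, 4, 5, 6)
for a triangular matrix the eigenvalues are the diagonal entries, with algebraic multiplicity their repetition count


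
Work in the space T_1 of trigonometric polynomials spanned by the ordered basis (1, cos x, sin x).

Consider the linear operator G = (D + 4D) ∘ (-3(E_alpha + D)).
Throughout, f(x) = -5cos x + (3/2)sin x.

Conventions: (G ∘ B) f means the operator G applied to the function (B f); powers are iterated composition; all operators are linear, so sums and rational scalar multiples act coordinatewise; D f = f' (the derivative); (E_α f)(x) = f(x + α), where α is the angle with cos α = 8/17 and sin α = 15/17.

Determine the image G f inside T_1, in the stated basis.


the result is g(x) = -(2580/17)cos x + (120/17)sin x

E_alpha f = -(35/34)cos x + (87/17)sin x
D f = (3/2)cos x + 5sin x
(E_alpha + D) f = (8/17)cos x + (172/17)sin x
(-3(E_alpha + D)) f = -(24/17)cos x - (516/17)sin x
D (-3(E_alpha + D)) f = -(516/17)cos x + (24/17)sin x
D (-3(E_alpha + D)) f = -(516/17)cos x + (24/17)sin x
(4D) (-3(E_alpha + D)) f = -(2064/17)cos x + (96/17)sin x
(D + 4D) (-3(E_alpha + D)) f = -(2580/17)cos x + (120/17)sin x


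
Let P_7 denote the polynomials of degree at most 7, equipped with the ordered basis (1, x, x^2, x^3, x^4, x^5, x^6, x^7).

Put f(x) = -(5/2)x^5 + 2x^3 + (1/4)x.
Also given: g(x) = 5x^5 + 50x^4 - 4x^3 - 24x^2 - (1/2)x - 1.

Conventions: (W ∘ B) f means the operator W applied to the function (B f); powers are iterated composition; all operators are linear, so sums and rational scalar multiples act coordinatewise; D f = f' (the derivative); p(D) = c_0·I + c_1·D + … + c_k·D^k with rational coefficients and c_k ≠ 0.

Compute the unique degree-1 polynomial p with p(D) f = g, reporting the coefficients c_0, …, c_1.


D^0 f = -(5/2)x^5 + 2x^3 + (1/4)x
D^1 f = -(25/2)x^4 + 6x^2 + 1/4
matching coefficients of g against c_0 f + c_1 Df + … from the top degree down determines the c_i
solution: c_0 = -2, c_1 = -4

c_0 = -2, c_1 = -4


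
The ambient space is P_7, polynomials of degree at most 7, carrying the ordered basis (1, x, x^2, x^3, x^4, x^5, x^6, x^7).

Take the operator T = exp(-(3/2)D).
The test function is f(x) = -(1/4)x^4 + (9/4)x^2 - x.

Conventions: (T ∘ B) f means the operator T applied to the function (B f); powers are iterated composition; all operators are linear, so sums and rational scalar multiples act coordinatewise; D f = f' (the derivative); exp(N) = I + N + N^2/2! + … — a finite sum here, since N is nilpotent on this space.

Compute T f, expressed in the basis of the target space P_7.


g(x) = -(1/4)x^4 + (3/2)x^3 - (9/8)x^2 - (35/8)x + 339/64

order-1 term: (3/2)x^3 - (27/4)x + 3/2
order-2 term: -(27/8)x^2 + 81/16
order-3 term: (27/8)x
order-4 term: -81/64
the series for exp(-(3/2)D) f terminates at order 4
exp(-(3/2)D) f = -(1/4)x^4 + (3/2)x^3 - (9/8)x^2 - (35/8)x + 339/64


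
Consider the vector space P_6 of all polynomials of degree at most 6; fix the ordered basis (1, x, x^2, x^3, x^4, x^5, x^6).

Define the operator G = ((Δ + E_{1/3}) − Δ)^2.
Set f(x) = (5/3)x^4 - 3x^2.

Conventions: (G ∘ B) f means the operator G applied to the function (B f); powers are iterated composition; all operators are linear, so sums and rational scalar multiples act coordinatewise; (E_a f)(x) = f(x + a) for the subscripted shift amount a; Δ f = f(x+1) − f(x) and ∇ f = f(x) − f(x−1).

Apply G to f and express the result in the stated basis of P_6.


the image equals g(x) = (5/3)x^4 + (40/9)x^3 + (13/9)x^2 - (164/81)x - 244/243

Δ f = (20/3)x^3 + 10x^2 + (2/3)x - 4/3
E_{1/3} f = (5/3)x^4 + (20/9)x^3 - (17/9)x^2 - (142/81)x - 76/243
(Δ + E_{1/3}) f = (5/3)x^4 + (80/9)x^3 + (73/9)x^2 - (88/81)x - 400/243
Δ f = (20/3)x^3 + 10x^2 + (2/3)x - 4/3
(-Δ) f = -(20/3)x^3 - 10x^2 - (2/3)x + 4/3
((Δ + E_{1/3}) − Δ) f = (5/3)x^4 + (20/9)x^3 - (17/9)x^2 - (142/81)x - 76/243
Δ ((Δ + E_{1/3}) − Δ) f = (20/3)x^3 + (50/3)x^2 + (86/9)x + 20/81
E_{1/3} ((Δ + E_{1/3}) − Δ) f = (5/3)x^4 + (40/9)x^3 + (13/9)x^2 - (164/81)x - 244/243
(Δ + E_{1/3}) ((Δ + E_{1/3}) − Δ) f = (5/3)x^4 + (100/9)x^3 + (163/9)x^2 + (610/81)x - 184/243
Δ ((Δ + E_{1/3}) − Δ) f = (20/3)x^3 + (50/3)x^2 + (86/9)x + 20/81
(-Δ) ((Δ + E_{1/3}) − Δ) f = -(20/3)x^3 - (50/3)x^2 - (86/9)x - 20/81
((Δ + E_{1/3}) − Δ) ((Δ + E_{1/3}) − Δ) f = (5/3)x^4 + (40/9)x^3 + (13/9)x^2 - (164/81)x - 244/243


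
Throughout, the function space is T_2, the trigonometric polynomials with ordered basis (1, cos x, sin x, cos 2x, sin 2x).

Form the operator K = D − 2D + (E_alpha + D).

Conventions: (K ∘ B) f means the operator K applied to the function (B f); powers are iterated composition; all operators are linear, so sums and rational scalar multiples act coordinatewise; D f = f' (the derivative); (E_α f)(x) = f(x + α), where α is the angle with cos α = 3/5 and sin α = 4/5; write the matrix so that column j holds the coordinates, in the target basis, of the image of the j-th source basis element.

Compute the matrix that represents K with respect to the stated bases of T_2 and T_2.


the matrix is [[1, 0, 0, 0, 0]; [0, 3/5, 4/5, 0, 0]; [0, -4/5, 3/5, 0, 0]; [0, 0, 0, -7/25, 24/25]; [0, 0, 0, -24/25, -7/25]] (rows listed top to bottom)

image of 1: 1
image of cos x: (3/5)cos x - (4/5)sin x
image of sin x: (4/5)cos x + (3/5)sin x
image of cos 2x: -(7/25)cos 2x - (24/25)sin 2x
image of sin 2x: (24/25)cos 2x - (7/25)sin 2x
each image's coordinates form column j of the matrix


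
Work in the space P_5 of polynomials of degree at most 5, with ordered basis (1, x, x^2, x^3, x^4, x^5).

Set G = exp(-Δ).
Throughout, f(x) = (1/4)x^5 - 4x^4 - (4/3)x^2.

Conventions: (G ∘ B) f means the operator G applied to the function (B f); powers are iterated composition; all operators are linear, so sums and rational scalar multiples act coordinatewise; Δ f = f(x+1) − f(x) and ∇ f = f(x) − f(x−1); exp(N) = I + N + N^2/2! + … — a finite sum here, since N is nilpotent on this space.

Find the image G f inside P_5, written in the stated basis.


order-1 term: -(5/4)x^4 + (27/2)x^3 + (43/2)x^2 + (209/12)x + 61/12
order-2 term: (5/2)x^3 - (33/2)x^2 - (157/4)x - 307/12
order-3 term: -(5/2)x^2 + (17/2)x + 71/4
order-4 term: (5/4)x - 3/2
order-5 term: -1/4
the series for exp(-Δ) f terminates at order 5
exp(-Δ) f = (1/4)x^5 - (21/4)x^4 + 16x^3 + (7/6)x^2 - (145/12)x - 9/2

the image equals g(x) = (1/4)x^5 - (21/4)x^4 + 16x^3 + (7/6)x^2 - (145/12)x - 9/2


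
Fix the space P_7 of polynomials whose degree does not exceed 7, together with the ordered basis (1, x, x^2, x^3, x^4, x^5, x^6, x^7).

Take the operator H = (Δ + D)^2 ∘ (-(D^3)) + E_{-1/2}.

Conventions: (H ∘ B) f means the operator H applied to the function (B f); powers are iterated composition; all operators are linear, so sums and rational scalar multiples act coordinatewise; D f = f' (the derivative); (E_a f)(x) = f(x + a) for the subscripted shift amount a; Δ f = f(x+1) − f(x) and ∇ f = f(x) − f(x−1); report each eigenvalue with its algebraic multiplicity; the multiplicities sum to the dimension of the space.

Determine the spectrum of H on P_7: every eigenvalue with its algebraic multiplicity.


image of 1: 1
image of x: x - 1/2
image of x^2: x^2 - x + 1/4
image of x^3: x^3 - (3/2)x^2 + (3/4)x - 1/8
image of x^4: x^4 - 2x^3 + (3/2)x^2 - (1/2)x + 1/16
image of x^5: x^5 - (5/2)x^4 + (5/2)x^3 - (5/4)x^2 + (5/16)x - 15361/32
image of x^6: x^6 - 3x^5 + (15/4)x^4 - (5/2)x^3 + (15/16)x^2 - (46083/16)x - 92159/64
image of x^7: x^7 - (7/2)x^6 + (21/4)x^5 - (35/8)x^4 + (35/16)x^3 - (322581/32)x^2 - (645113/64)x - 591361/128
the matrix is upper triangular; its diagonal is (1, 1, 1, 1, 1, 1, 1, 1)
for a triangular matrix the eigenvalues are the diagonal entries, with algebraic multiplicity their repetition count

λ = 1 (multiplicity 8)


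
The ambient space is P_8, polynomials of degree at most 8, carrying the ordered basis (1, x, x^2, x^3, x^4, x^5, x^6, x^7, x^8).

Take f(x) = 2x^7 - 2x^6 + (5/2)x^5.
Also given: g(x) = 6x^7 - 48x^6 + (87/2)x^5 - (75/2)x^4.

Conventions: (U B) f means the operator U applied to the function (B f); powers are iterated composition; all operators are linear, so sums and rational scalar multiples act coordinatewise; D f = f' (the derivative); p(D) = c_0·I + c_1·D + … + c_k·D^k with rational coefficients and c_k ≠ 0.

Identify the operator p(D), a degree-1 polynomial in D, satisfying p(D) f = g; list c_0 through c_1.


p(D) = 3·I − 3·D, i.e. c_0 = 3, c_1 = -3

D^0 f = 2x^7 - 2x^6 + (5/2)x^5
D^1 f = 14x^6 - 12x^5 + (25/2)x^4
matching coefficients of g against c_0 f + c_1 Df + … from the top degree down determines the c_i
solution: c_0 = 3, c_1 = -3


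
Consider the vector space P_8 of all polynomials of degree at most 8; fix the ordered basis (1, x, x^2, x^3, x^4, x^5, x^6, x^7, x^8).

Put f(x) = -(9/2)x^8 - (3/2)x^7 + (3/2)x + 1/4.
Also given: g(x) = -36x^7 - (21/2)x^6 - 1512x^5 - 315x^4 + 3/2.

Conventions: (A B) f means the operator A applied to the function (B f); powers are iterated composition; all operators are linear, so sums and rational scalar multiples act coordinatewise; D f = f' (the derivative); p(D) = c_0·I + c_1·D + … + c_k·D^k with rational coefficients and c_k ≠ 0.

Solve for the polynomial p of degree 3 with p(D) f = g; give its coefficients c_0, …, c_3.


D^0 f = -(9/2)x^8 - (3/2)x^7 + (3/2)x + 1/4
D^1 f = -36x^7 - (21/2)x^6 + 3/2
D^2 f = -252x^6 - 63x^5
D^3 f = -1512x^5 - 315x^4
matching coefficients of g against c_0 f + c_1 Df + … from the top degree down determines the c_i
solution: c_0 = 0, c_1 = 1, c_2 = 0, c_3 = 1

c_0 = 0, c_1 = 1, c_2 = 0, c_3 = 1


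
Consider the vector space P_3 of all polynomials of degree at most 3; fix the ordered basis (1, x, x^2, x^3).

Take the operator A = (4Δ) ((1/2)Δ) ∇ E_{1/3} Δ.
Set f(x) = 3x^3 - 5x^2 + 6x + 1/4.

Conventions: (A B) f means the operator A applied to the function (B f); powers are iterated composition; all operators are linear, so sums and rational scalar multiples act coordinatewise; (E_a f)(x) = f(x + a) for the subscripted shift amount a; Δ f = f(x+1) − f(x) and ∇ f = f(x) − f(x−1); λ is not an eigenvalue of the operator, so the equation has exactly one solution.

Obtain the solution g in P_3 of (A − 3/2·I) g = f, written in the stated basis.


the image equals g(x) = -2x^3 + (10/3)x^2 - 4x - 1/6

write g with unknown coordinates in the stated basis and equate coefficients in (A − 3/2·I) g = f
solving from the highest basis element down gives g = -2x^3 + (10/3)x^2 - 4x - 1/6
check: A g = 0
so A g − 3/2·g = 3x^3 - 5x^2 + 6x + 1/4 = f ✓


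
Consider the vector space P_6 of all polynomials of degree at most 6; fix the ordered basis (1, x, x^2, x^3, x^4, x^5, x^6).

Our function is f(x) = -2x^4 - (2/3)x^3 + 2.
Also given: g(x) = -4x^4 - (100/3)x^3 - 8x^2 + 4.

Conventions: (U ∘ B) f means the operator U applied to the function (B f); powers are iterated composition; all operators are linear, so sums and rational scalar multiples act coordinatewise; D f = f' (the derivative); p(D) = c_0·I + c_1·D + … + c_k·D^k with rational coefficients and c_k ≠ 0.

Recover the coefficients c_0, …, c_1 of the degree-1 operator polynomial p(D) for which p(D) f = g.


c_0 = 2, c_1 = 4

D^0 f = -2x^4 - (2/3)x^3 + 2
D^1 f = -8x^3 - 2x^2
matching coefficients of g against c_0 f + c_1 Df + … from the top degree down determines the c_i
solution: c_0 = 2, c_1 = 4


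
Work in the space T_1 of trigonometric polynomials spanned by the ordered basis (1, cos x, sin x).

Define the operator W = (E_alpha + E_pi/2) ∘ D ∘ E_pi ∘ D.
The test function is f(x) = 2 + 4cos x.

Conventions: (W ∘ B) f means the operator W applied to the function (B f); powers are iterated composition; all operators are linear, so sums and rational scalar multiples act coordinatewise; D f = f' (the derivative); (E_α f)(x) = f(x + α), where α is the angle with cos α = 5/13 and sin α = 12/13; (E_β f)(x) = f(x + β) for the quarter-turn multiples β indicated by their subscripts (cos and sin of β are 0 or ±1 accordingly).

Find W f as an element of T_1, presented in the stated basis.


the image equals g(x) = (20/13)cos x - (100/13)sin x

D f = -4sin x
E_pi D f = 4sin x
D E_pi D f = 4cos x
E_alpha (D ∘ E_pi ∘ D) f = (20/13)cos x - (48/13)sin x
E_pi/2 (D ∘ E_pi ∘ D) f = -4sin x
(E_alpha + E_pi/2) (D ∘ E_pi ∘ D) f = (20/13)cos x - (100/13)sin x


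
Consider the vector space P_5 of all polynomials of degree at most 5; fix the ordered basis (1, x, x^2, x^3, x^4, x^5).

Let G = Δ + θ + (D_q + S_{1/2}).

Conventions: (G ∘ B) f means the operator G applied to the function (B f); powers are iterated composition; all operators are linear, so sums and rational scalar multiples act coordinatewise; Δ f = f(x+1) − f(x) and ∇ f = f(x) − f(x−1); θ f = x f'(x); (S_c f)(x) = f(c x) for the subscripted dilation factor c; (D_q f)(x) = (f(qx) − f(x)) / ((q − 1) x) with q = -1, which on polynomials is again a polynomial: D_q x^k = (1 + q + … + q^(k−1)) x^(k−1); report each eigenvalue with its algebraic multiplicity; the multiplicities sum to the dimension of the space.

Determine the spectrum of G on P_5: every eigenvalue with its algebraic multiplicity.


λ = 1 (multiplicity 1), λ = 3/2 (multiplicity 1), λ = 9/4 (multiplicity 1), λ = 25/8 (multiplicity 1), λ = 65/16 (multiplicity 1), λ = 161/32 (multiplicity 1)

image of 1: 1
image of x: (3/2)x + 2
image of x^2: (9/4)x^2 + 2x + 1
image of x^3: (25/8)x^3 + 4x^2 + 3x + 1
image of x^4: (65/16)x^4 + 4x^3 + 6x^2 + 4x + 1
image of x^5: (161/32)x^5 + 6x^4 + 10x^3 + 10x^2 + 5x + 1
the matrix is upper triangular; its diagonal is (1, 3/2, 9/4, 25/8, 65/16, 161/32)
for a triangular matrix the eigenvalues are the diagonal entries, with algebraic multiplicity their repetition count


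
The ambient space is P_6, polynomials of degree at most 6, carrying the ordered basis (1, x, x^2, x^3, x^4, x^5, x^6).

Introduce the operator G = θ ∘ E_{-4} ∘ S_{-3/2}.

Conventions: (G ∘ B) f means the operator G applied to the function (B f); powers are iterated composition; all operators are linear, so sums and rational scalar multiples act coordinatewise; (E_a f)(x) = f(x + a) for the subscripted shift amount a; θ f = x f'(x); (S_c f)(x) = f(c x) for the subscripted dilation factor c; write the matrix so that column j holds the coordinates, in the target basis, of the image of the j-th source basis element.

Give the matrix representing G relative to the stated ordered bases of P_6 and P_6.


the matrix is [[0, 0, 0, 0, 0, 0, 0]; [0, -3/2, -18, -162, -1296, -9720, -69984]; [0, 0, 9/2, 81, 972, 9720, 87480]; [0, 0, 0, -81/8, -243, -3645, -43740]; [0, 0, 0, 0, 81/4, 1215/2, 10935]; [0, 0, 0, 0, 0, -1215/32, -10935/8]; [0, 0, 0, 0, 0, 0, 2187/32]] (rows listed top to bottom)

image of 1: 0
image of x: -(3/2)x
image of x^2: (9/2)x^2 - 18x
image of x^3: -(81/8)x^3 + 81x^2 - 162x
image of x^4: (81/4)x^4 - 243x^3 + 972x^2 - 1296x
image of x^5: -(1215/32)x^5 + (1215/2)x^4 - 3645x^3 + 9720x^2 - 9720x
image of x^6: (2187/32)x^6 - (10935/8)x^5 + 10935x^4 - 43740x^3 + 87480x^2 - 69984x
each image's coordinates form column j of the matrix


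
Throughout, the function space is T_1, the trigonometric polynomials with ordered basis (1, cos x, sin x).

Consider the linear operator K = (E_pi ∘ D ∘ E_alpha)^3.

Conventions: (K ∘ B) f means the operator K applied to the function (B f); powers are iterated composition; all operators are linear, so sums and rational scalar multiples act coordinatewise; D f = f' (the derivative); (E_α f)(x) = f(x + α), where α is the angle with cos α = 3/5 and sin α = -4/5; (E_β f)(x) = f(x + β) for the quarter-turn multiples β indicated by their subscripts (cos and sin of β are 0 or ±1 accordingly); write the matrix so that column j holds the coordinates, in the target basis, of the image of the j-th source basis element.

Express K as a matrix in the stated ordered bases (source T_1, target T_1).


image of 1: 0
image of cos x: (44/125)cos x + (117/125)sin x
image of sin x: -(117/125)cos x + (44/125)sin x
each image's coordinates form column j of the matrix

the matrix is [[0, 0, 0]; [0, 44/125, -117/125]; [0, 117/125, 44/125]] (rows listed top to bottom)


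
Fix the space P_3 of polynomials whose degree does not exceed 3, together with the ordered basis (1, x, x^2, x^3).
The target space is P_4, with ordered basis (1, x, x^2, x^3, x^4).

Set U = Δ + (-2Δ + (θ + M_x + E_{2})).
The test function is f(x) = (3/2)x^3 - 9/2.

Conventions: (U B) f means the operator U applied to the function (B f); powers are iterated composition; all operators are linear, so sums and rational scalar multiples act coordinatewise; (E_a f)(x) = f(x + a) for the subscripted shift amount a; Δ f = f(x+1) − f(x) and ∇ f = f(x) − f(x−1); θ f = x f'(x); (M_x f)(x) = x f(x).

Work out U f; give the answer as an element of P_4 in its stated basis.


Δ f = (9/2)x^2 + (9/2)x + 3/2
Δ f = (9/2)x^2 + (9/2)x + 3/2
(-2Δ) f = -9x^2 - 9x - 3
θ f = (9/2)x^3
M_x f = (3/2)x^4 - (9/2)x
E_{2} f = (3/2)x^3 + 9x^2 + 18x + 15/2
(θ + M_x + E_{2}) f = (3/2)x^4 + 6x^3 + 9x^2 + (27/2)x + 15/2
(-2Δ + (θ + M_x + E_{2})) f = (3/2)x^4 + 6x^3 + (9/2)x + 9/2
(Δ + (-2Δ + (θ + M_x + E_{2}))) f = (3/2)x^4 + 6x^3 + (9/2)x^2 + 9x + 6

the image equals g(x) = (3/2)x^4 + 6x^3 + (9/2)x^2 + 9x + 6


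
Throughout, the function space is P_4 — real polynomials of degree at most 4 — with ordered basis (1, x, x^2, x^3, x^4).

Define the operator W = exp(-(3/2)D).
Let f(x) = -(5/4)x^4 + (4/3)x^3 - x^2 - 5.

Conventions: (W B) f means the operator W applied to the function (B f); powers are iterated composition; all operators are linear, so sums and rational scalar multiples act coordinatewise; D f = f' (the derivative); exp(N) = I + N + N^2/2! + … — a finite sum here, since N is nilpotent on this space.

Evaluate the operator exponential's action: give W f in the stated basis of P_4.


order-1 term: (15/2)x^3 - 6x^2 + 3x
order-2 term: -(135/8)x^2 + 9x - 9/4
order-3 term: (135/8)x - 9/2
order-4 term: -405/64
the series for exp(-(3/2)D) f terminates at order 4
exp(-(3/2)D) f = -(5/4)x^4 + (53/6)x^3 - (191/8)x^2 + (231/8)x - 1157/64

g(x) = -(5/4)x^4 + (53/6)x^3 - (191/8)x^2 + (231/8)x - 1157/64


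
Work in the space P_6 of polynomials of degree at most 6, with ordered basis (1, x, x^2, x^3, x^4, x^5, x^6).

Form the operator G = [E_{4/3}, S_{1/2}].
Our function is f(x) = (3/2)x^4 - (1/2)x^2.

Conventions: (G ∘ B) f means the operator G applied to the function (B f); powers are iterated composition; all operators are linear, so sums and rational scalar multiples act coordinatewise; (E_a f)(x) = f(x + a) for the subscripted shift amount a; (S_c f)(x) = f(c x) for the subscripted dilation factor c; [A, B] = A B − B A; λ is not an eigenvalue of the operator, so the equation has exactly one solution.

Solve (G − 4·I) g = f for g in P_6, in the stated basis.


the image equals g(x) = -(3/8)x^4 + (1/32)x^3 + (79/256)x^2 + (1483/4608)x + 2905/27648

write g with unknown coordinates in the stated basis and equate coefficients in (G − 4·I) g = f
solving from the highest basis element down gives g = -(3/8)x^4 + (1/32)x^3 + (79/256)x^2 + (1483/4608)x + 2905/27648
check: G g = (1/8)x^3 + (47/64)x^2 + (1483/1152)x + 2905/6912
so G g − 4·g = (3/2)x^4 - (1/2)x^2 = f ✓


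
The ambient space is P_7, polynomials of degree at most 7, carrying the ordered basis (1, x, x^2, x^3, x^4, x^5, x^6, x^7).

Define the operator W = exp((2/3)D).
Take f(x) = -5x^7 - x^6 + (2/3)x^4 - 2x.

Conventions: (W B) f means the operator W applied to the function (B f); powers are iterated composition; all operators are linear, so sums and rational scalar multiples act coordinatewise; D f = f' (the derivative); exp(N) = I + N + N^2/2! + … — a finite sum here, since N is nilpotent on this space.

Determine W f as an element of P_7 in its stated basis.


order-1 term: -(70/3)x^6 - 4x^5 + (16/9)x^3 - 4/3
order-2 term: -(140/3)x^5 - (20/3)x^4 + (16/9)x^2
order-3 term: -(1400/27)x^4 - (160/27)x^3 + (64/81)x
order-4 term: -(2800/81)x^3 - (80/27)x^2 + 32/243
order-5 term: -(1120/81)x^2 - (64/81)x
order-6 term: -(2240/729)x - 64/729
order-7 term: -640/2187
the series for exp((2/3)D) f terminates at order 7
exp((2/3)D) f = -5x^7 - (73/3)x^6 - (152/3)x^5 - (1562/27)x^4 - (3136/81)x^3 - (1216/81)x^2 - (3698/729)x - 3460/2187

the image equals g(x) = -5x^7 - (73/3)x^6 - (152/3)x^5 - (1562/27)x^4 - (3136/81)x^3 - (1216/81)x^2 - (3698/729)x - 3460/2187


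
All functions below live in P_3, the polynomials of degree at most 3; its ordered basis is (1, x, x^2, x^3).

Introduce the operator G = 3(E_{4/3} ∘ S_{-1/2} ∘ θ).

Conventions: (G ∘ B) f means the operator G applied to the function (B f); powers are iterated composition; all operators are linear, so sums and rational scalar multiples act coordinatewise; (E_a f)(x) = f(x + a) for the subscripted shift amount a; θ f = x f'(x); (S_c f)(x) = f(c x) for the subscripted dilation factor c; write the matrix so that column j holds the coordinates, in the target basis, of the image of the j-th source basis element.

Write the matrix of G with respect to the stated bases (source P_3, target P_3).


image of 1: 0
image of x: -(3/2)x - 2
image of x^2: (3/2)x^2 + 4x + 8/3
image of x^3: -(9/8)x^3 - (9/2)x^2 - 6x - 8/3
each image's coordinates form column j of the matrix

the matrix is [[0, -2, 8/3, -8/3]; [0, -3/2, 4, -6]; [0, 0, 3/2, -9/2]; [0, 0, 0, -9/8]] (rows listed top to bottom)


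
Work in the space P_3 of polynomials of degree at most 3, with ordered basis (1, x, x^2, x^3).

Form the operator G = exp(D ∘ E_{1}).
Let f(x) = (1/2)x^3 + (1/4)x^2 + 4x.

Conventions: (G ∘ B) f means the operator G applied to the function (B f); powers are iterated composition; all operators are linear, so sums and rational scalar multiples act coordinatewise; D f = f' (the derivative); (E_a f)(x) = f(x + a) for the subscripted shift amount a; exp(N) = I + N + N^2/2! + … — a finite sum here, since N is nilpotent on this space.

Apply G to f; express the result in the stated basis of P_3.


the result is g(x) = (1/2)x^3 + (7/4)x^2 + 9x + 39/4

order-1 term: (3/2)x^2 + (7/2)x + 6
order-2 term: (3/2)x + 13/4
order-3 term: 1/2
the series for exp(D ∘ E_{1}) f terminates at order 3
exp(D ∘ E_{1}) f = (1/2)x^3 + (7/4)x^2 + 9x + 39/4


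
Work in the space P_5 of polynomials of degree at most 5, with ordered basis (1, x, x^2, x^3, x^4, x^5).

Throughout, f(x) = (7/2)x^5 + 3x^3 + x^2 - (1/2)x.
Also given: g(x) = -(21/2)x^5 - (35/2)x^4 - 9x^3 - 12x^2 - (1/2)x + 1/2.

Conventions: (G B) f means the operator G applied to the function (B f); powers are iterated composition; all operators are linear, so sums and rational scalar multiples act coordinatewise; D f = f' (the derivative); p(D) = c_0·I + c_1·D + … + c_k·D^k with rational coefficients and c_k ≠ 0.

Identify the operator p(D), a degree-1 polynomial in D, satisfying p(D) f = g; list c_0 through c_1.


D^0 f = (7/2)x^5 + 3x^3 + x^2 - (1/2)x
D^1 f = (35/2)x^4 + 9x^2 + 2x - 1/2
matching coefficients of g against c_0 f + c_1 Df + … from the top degree down determines the c_i
solution: c_0 = -3, c_1 = -1

p(D) = -3·I − D, i.e. c_0 = -3, c_1 = -1


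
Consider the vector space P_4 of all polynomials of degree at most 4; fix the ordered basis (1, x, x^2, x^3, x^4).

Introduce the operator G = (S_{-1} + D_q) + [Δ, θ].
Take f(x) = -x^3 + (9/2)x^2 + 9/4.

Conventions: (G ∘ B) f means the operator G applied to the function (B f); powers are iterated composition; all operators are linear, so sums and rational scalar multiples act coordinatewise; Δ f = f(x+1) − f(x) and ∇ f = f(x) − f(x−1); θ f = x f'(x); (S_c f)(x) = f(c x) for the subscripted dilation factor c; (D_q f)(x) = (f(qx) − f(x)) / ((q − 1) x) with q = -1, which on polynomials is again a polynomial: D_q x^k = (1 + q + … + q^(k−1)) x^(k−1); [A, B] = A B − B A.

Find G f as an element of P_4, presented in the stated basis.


the image equals g(x) = x^3 + (1/2)x^2 + 3x + 33/4

S_{-1} f = x^3 + (9/2)x^2 + 9/4
D_q f = -x^2
(S_{-1} + D_q) f = x^3 + (7/2)x^2 + 9/4
θ f = -3x^3 + 9x^2
Δ θ f = -9x^2 + 9x + 6
Δ f = -3x^2 + 6x + 7/2
θ Δ f = -6x^2 + 6x
[Δ, θ] f = -3x^2 + 3x + 6
((S_{-1} + D_q) + [Δ, θ]) f = x^3 + (1/2)x^2 + 3x + 33/4


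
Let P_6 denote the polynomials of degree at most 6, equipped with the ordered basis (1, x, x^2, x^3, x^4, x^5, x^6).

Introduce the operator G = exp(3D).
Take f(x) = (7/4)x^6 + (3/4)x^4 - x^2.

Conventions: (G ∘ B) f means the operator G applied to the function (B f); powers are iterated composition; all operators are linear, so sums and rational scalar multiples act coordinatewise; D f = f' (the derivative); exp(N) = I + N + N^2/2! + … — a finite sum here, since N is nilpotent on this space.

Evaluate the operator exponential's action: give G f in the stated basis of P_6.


the result is g(x) = (7/4)x^6 + (63/2)x^5 + 237x^4 + 954x^3 + (8663/4)x^2 + (5253/2)x + 2655/2

order-1 term: (63/2)x^5 + 9x^3 - 6x
order-2 term: (945/4)x^4 + (81/2)x^2 - 9
order-3 term: 945x^3 + 81x
order-4 term: (8505/4)x^2 + 243/4
order-5 term: (5103/2)x
order-6 term: 5103/4
the series for exp(3D) f terminates at order 6
exp(3D) f = (7/4)x^6 + (63/2)x^5 + 237x^4 + 954x^3 + (8663/4)x^2 + (5253/2)x + 2655/2


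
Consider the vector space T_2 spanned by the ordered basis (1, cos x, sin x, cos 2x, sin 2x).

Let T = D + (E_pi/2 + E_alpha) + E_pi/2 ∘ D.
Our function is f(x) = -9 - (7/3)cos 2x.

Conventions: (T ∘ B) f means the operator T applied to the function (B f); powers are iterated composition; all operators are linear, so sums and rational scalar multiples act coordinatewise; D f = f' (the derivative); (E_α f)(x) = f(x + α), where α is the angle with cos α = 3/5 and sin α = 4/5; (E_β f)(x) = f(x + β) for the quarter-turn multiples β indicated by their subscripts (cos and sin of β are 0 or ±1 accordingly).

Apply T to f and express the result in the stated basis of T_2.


g(x) = -18 + (224/75)cos 2x + (56/25)sin 2x

D f = (14/3)sin 2x
E_pi/2 f = -9 + (7/3)cos 2x
E_alpha f = -9 + (49/75)cos 2x + (56/25)sin 2x
(E_pi/2 + E_alpha) f = -18 + (224/75)cos 2x + (56/25)sin 2x
D f = (14/3)sin 2x
E_pi/2 D f = -(14/3)sin 2x
(D + (E_pi/2 + E_alpha) + E_pi/2 ∘ D) f = -18 + (224/75)cos 2x + (56/25)sin 2x


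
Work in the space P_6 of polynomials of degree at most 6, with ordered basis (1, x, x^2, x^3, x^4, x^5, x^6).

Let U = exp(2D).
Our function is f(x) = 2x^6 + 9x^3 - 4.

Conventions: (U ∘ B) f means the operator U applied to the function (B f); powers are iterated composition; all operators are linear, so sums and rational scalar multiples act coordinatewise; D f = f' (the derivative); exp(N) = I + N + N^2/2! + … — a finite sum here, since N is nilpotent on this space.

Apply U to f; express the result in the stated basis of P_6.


the result is g(x) = 2x^6 + 24x^5 + 120x^4 + 329x^3 + 534x^2 + 492x + 196

order-1 term: 24x^5 + 54x^2
order-2 term: 120x^4 + 108x
order-3 term: 320x^3 + 72
order-4 term: 480x^2
order-5 term: 384x
order-6 term: 128
the series for exp(2D) f terminates at order 6
exp(2D) f = 2x^6 + 24x^5 + 120x^4 + 329x^3 + 534x^2 + 492x + 196


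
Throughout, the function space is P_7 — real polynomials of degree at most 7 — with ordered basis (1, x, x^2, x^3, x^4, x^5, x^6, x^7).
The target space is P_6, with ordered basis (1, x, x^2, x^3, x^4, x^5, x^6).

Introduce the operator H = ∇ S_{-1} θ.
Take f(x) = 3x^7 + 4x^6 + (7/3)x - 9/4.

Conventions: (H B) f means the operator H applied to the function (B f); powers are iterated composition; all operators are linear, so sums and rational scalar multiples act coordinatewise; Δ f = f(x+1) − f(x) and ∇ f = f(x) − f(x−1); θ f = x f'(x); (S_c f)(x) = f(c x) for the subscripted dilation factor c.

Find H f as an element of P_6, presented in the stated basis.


θ f = 21x^7 + 24x^6 + (7/3)x
S_{-1} θ f = -21x^7 + 24x^6 - (7/3)x
∇ S_{-1} θ f = -147x^6 + 585x^5 - 1095x^4 + 1215x^3 - 801x^2 + 291x - 142/3

g(x) = -147x^6 + 585x^5 - 1095x^4 + 1215x^3 - 801x^2 + 291x - 142/3


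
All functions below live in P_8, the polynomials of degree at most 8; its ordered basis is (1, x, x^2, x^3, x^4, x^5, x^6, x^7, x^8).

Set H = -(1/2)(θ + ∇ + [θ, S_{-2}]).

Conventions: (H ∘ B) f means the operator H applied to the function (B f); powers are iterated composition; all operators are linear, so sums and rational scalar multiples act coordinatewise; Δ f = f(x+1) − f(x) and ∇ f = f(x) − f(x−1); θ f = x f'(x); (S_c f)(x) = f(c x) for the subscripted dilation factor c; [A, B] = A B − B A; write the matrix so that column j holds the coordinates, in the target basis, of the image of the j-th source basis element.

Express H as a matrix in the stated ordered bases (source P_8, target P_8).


the matrix is [[0, -1/2, 1/2, -1/2, 1/2, -1/2, 1/2, -1/2, 1/2]; [0, -1/2, -1, 3/2, -2, 5/2, -3, 7/2, -4]; [0, 0, -1, -3/2, 3, -5, 15/2, -21/2, 14]; [0, 0, 0, -3/2, -2, 5, -10, 35/2, -28]; [0, 0, 0, 0, -2, -5/2, 15/2, -35/2, 35]; [0, 0, 0, 0, 0, -5/2, -3, 21/2, -28]; [0, 0, 0, 0, 0, 0, -3, -7/2, 14]; [0, 0, 0, 0, 0, 0, 0, -7/2, -4]; [0, 0, 0, 0, 0, 0, 0, 0, -4]] (rows listed top to bottom)

image of 1: 0
image of x: -(1/2)x - 1/2
image of x^2: -x^2 - x + 1/2
image of x^3: -(3/2)x^3 - (3/2)x^2 + (3/2)x - 1/2
image of x^4: -2x^4 - 2x^3 + 3x^2 - 2x + 1/2
image of x^5: -(5/2)x^5 - (5/2)x^4 + 5x^3 - 5x^2 + (5/2)x - 1/2
image of x^6: -3x^6 - 3x^5 + (15/2)x^4 - 10x^3 + (15/2)x^2 - 3x + 1/2
image of x^7: -(7/2)x^7 - (7/2)x^6 + (21/2)x^5 - (35/2)x^4 + (35/2)x^3 - (21/2)x^2 + (7/2)x - 1/2
image of x^8: -4x^8 - 4x^7 + 14x^6 - 28x^5 + 35x^4 - 28x^3 + 14x^2 - 4x + 1/2
each image's coordinates form column j of the matrix


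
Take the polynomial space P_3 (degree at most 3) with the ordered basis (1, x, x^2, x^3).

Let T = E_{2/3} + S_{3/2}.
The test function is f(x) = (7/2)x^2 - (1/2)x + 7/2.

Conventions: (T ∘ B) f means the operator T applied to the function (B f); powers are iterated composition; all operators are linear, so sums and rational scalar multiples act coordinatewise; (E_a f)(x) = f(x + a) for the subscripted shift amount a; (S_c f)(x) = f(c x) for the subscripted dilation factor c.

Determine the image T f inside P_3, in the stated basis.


E_{2/3} f = (7/2)x^2 + (25/6)x + 85/18
S_{3/2} f = (63/8)x^2 - (3/4)x + 7/2
(E_{2/3} + S_{3/2}) f = (91/8)x^2 + (41/12)x + 74/9

the result is g(x) = (91/8)x^2 + (41/12)x + 74/9


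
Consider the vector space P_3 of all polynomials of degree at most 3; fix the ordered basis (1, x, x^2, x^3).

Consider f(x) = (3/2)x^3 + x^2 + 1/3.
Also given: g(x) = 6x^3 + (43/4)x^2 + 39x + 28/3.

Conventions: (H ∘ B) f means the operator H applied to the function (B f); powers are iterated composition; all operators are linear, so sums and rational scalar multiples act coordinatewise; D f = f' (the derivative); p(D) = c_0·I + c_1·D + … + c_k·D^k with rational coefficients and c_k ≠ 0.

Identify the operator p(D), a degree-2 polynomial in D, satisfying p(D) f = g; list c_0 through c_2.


p(D) = 4·I + (3/2)·D + 4·D^2, i.e. c_0 = 4, c_1 = 3/2, c_2 = 4

D^0 f = (3/2)x^3 + x^2 + 1/3
D^1 f = (9/2)x^2 + 2x
D^2 f = 9x + 2
matching coefficients of g against c_0 f + c_1 Df + … from the top degree down determines the c_i
solution: c_0 = 4, c_1 = 3/2, c_2 = 4


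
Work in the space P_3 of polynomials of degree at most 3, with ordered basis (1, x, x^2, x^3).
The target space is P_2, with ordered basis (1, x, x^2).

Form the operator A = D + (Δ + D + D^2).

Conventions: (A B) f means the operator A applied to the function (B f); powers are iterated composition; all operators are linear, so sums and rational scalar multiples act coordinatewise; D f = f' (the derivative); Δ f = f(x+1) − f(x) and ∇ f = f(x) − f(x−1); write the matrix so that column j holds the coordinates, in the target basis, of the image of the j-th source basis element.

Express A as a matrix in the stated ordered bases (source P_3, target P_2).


image of 1: 0
image of x: 3
image of x^2: 6x + 3
image of x^3: 9x^2 + 9x + 1
each image's coordinates form column j of the matrix

the matrix is [[0, 3, 3, 1]; [0, 0, 6, 9]; [0, 0, 0, 9]] (rows listed top to bottom)


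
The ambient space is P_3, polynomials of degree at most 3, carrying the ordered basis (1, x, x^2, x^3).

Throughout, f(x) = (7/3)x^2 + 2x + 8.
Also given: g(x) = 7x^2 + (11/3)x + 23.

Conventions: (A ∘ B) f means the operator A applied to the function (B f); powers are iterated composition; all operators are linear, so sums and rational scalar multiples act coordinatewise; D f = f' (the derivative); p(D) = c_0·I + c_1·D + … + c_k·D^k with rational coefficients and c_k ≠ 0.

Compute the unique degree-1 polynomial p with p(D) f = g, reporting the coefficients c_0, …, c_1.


D^0 f = (7/3)x^2 + 2x + 8
D^1 f = (14/3)x + 2
matching coefficients of g against c_0 f + c_1 Df + … from the top degree down determines the c_i
solution: c_0 = 3, c_1 = -1/2

c_0 = 3, c_1 = -1/2


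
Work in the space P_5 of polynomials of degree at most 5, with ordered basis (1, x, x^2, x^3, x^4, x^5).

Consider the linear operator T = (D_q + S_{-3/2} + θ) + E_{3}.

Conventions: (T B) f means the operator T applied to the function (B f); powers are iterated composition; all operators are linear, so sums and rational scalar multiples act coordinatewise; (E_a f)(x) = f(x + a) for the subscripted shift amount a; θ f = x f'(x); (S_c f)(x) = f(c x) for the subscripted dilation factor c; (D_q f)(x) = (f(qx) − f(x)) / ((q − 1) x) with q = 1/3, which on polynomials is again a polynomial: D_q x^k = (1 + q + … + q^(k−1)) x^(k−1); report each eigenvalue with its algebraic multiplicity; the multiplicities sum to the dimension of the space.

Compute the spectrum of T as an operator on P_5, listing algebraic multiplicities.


image of 1: 2
image of x: (1/2)x + 4
image of x^2: (21/4)x^2 + (22/3)x + 9
image of x^3: (5/8)x^3 + (94/9)x^2 + 27x + 27
image of x^4: (161/16)x^4 + (364/27)x^3 + 54x^2 + 108x + 81
image of x^5: -(51/32)x^5 + (1336/81)x^4 + 90x^3 + 270x^2 + 405x + 243
the matrix is upper triangular; its diagonal is (2, 1/2, 21/4, 5/8, 161/16, -51/32)
for a triangular matrix the eigenvalues are the diagonal entries, with algebraic multiplicity their repetition count

λ = -51/32 (multiplicity 1), λ = 1/2 (multiplicity 1), λ = 5/8 (multiplicity 1), λ = 2 (multiplicity 1), λ = 21/4 (multiplicity 1), λ = 161/16 (multiplicity 1)
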